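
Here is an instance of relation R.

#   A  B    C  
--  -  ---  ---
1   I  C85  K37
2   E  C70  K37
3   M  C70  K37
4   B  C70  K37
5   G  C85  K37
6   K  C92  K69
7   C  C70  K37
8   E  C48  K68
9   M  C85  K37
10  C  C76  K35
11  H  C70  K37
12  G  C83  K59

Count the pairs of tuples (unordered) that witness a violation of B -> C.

B=C85: all 3 rows agree on C — 0 pairs.
B=C70: all 5 rows agree on C — 0 pairs.

0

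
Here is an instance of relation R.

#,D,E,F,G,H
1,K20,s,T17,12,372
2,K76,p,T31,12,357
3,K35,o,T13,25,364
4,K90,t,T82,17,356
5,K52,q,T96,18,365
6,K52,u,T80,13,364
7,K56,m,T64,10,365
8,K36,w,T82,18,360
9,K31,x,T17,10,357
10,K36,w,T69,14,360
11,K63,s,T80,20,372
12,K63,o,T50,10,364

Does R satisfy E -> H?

E=s: rows 1, 11 → H = 372, 372 ✓
E=p: row 2 → H = 357 ✓
E=o: rows 3, 12 → H = 364, 364 ✓
E=t: row 4 → H = 356 ✓
E=q: row 5 → H = 365 ✓
E=u: row 6 → H = 364 ✓
E=m: row 7 → H = 365 ✓
E=w: rows 8, 10 → H = 360, 360 ✓
E=x: row 9 → H = 357 ✓
Every E value is associated with a single H value, so E -> H holds.

Yes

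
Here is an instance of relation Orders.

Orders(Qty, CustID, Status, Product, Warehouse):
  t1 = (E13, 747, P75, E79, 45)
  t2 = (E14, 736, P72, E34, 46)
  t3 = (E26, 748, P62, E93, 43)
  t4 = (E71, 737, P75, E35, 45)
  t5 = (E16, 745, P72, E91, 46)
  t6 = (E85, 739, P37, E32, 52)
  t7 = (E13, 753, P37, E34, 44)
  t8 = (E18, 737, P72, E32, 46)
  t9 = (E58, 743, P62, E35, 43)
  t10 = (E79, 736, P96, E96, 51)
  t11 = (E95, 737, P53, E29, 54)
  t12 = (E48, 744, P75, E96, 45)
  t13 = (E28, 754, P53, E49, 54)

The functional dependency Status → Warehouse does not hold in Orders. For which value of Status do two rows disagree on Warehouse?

P37

Status=P75: rows 1, 4, 12 → Warehouse = 45, 45, 45 ✓
Status=P72: rows 2, 5, 8 → Warehouse = 46, 46, 46 ✓
Status=P62: rows 3, 9 → Warehouse = 43, 43 ✓
Status=P37: rows 6, 7 → Warehouse takes values {52, 44} — violation
Status=P96: row 10 → Warehouse = 51 ✓
Status=P53: rows 11, 13 → Warehouse = 54, 54 ✓
The only Status value with inconsistent Warehouse is Status=P37.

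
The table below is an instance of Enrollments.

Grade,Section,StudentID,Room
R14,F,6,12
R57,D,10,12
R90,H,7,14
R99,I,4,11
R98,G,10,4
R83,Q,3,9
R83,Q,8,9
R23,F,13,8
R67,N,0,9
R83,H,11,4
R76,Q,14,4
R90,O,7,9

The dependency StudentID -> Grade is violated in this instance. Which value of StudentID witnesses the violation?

10

StudentID=6: 1 row → Grade = R14 ✓
StudentID=10: 2 rows → Grade takes values {R57, R98} — violation
StudentID=7: 2 rows → Grade = R90, R90 ✓
StudentID=4: 1 row → Grade = R99 ✓
StudentID=3: 1 row → Grade = R83 ✓
StudentID=8: 1 row → Grade = R83 ✓
StudentID=13: 1 row → Grade = R23 ✓
StudentID=0: 1 row → Grade = R67 ✓
StudentID=11: 1 row → Grade = R83 ✓
StudentID=14: 1 row → Grade = R76 ✓
The only StudentID value with inconsistent Grade is StudentID=10.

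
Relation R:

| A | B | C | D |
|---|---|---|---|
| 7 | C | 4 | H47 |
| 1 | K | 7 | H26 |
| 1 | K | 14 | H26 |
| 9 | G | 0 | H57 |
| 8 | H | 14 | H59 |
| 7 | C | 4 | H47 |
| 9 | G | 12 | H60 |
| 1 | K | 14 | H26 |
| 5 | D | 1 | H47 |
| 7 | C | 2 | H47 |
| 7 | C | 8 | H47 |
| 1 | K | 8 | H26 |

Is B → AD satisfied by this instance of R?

No

B=C: 4 rows → {A,D} = (7, H47), (7, H47), (7, H47), (7, H47) ✓
B=K: 4 rows → {A,D} = (1, H26), (1, H26), (1, H26), (1, H26) ✓
B=G: 2 rows → {A,D} takes values {(9, H57), (9, H60)} — violation
B=H: 1 row → {A,D} = (8, H59) ✓
B=D: 1 row → {A,D} = (5, H47) ✓
Two rows agree on B but differ on AD, so B → AD does not hold.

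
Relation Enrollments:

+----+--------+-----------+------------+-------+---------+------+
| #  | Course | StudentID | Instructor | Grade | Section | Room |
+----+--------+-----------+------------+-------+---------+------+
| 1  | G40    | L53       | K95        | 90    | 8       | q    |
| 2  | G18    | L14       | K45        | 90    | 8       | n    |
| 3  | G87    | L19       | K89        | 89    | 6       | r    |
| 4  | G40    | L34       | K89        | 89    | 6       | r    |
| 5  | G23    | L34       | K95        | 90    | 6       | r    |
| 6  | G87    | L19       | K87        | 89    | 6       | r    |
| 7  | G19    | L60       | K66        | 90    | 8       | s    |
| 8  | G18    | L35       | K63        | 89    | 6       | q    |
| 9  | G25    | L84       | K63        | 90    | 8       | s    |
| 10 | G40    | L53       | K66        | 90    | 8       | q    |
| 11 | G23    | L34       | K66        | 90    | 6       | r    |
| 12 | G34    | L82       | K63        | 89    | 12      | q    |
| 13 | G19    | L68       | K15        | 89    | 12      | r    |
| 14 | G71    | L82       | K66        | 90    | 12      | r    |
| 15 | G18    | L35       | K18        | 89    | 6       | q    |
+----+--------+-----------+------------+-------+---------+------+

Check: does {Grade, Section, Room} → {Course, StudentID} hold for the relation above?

No

(Grade=90, Section=8, Room=q): rows 1, 10 → {Course,StudentID} = (G40, L53), (G40, L53) ✓
(Grade=90, Section=8, Room=n): row 2 → {Course,StudentID} = (G18, L14) ✓
(Grade=89, Section=6, Room=r): rows 3, 4, 6 → {Course,StudentID} takes values {(G87, L19), (G40, L34)} — violation
(Grade=90, Section=6, Room=r): rows 5, 11 → {Course,StudentID} = (G23, L34), (G23, L34) ✓
(Grade=90, Section=8, Room=s): rows 7, 9 → {Course,StudentID} takes values {(G19, L60), (G25, L84)} — violation
(Grade=89, Section=6, Room=q): rows 8, 15 → {Course,StudentID} = (G18, L35), (G18, L35) ✓
(Grade=89, Section=12, Room=q): row 12 → {Course,StudentID} = (G34, L82) ✓
(Grade=89, Section=12, Room=r): row 13 → {Course,StudentID} = (G19, L68) ✓
(Grade=90, Section=12, Room=r): row 14 → {Course,StudentID} = (G71, L82) ✓
Two rows agree on {Grade, Section, Room} but differ on {Course, StudentID}, so {Grade, Section, Room} → {Course, StudentID} does not hold.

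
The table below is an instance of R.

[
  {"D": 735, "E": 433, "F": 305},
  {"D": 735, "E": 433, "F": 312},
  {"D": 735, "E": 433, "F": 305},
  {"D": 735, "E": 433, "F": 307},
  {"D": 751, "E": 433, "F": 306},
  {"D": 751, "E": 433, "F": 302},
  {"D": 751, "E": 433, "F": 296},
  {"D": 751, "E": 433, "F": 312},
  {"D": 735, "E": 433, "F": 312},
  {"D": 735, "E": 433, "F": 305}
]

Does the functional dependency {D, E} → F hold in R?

(D=735, E=433): 6 rows → F takes values {305, 312, 307} — violation
(D=751, E=433): 4 rows → F takes values {306, 302, 296, 312} — violation
Two rows agree on {D, E} but differ on F, so {D, E} → F does not hold.

No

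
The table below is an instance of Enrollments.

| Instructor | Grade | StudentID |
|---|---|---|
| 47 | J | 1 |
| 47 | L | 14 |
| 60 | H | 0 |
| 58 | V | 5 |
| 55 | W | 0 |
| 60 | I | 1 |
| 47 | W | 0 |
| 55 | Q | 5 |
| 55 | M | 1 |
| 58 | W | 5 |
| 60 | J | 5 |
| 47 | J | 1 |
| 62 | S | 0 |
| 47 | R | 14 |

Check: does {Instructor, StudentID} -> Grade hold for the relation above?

(Instructor=47, StudentID=1): 2 rows → Grade = J, J ✓
(Instructor=47, StudentID=14): 2 rows → Grade takes values {L, R} — violation
(Instructor=60, StudentID=0): 1 row → Grade = H ✓
(Instructor=58, StudentID=5): 2 rows → Grade takes values {V, W} — violation
(Instructor=55, StudentID=0): 1 row → Grade = W ✓
(Instructor=60, StudentID=1): 1 row → Grade = I ✓
(Instructor=47, StudentID=0): 1 row → Grade = W ✓
(Instructor=55, StudentID=5): 1 row → Grade = Q ✓
(Instructor=55, StudentID=1): 1 row → Grade = M ✓
(Instructor=60, StudentID=5): 1 row → Grade = J ✓
(Instructor=62, StudentID=0): 1 row → Grade = S ✓
Two rows agree on {Instructor, StudentID} but differ on Grade, so {Instructor, StudentID} -> Grade does not hold.

No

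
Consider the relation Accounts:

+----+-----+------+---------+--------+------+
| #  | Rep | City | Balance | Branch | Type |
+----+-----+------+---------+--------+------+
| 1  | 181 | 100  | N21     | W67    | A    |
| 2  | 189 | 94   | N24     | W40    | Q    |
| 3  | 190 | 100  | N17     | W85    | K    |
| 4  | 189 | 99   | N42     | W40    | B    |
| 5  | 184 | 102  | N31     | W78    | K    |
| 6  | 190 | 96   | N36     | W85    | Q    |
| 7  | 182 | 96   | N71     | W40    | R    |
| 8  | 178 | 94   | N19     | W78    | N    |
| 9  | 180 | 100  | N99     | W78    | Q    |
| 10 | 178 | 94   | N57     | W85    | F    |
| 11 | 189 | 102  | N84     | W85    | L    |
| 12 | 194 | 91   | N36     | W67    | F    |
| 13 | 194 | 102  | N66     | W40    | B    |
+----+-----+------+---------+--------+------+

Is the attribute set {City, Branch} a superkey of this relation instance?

All 13 rows have distinct {City, Branch} values, so {City, Branch} → (all attributes) holds and {City, Branch} is a superkey.

Yes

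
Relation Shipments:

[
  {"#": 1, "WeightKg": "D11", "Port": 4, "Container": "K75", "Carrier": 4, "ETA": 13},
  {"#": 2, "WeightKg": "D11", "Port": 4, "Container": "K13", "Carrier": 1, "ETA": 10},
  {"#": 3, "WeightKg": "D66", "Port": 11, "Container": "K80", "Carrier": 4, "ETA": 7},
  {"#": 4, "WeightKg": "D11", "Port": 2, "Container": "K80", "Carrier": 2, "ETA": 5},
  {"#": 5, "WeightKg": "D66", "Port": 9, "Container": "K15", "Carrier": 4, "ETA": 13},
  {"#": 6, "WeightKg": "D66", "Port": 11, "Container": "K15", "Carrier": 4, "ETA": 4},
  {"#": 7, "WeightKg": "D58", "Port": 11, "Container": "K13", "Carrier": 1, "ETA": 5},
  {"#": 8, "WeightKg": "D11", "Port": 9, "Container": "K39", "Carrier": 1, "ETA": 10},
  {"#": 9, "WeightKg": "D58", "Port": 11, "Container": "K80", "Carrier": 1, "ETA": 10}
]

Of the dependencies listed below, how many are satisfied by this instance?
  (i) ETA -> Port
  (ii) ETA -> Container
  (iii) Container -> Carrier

0

(i) ETA -> Port: ETA=13: rows 1, 5 → Port takes values {4, 9} — violation; ETA=10: rows 2, 8, 9 → Port takes values {4, 9, 11} — violation; ETA=5: rows 4, 7 → Port takes values {2, 11} — violation — fails.
(ii) ETA -> Container: ETA=13: rows 1, 5 → Container takes values {K75, K15} — violation; ETA=10: rows 2, 8, 9 → Container takes values {K13, K39, K80} — violation; ETA=5: rows 4, 7 → Container takes values {K80, K13} — violation — fails.
(iii) Container -> Carrier: Container=K80: rows 3, 4, 9 → Carrier takes values {4, 2, 1} — violation — fails.
None of the 3 dependencies hold.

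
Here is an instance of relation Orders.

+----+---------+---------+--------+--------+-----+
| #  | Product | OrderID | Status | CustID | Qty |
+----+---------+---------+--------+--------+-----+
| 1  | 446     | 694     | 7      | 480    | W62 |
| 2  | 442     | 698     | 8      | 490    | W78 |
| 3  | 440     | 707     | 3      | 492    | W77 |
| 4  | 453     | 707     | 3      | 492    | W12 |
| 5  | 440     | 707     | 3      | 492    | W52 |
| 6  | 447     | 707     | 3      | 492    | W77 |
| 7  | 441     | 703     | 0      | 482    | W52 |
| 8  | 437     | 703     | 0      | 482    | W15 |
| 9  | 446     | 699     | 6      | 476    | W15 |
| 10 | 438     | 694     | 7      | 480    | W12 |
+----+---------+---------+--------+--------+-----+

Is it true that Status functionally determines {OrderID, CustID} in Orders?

Status=7: rows 1, 10 → {OrderID,CustID} = (694, 480), (694, 480) ✓
Status=8: row 2 → {OrderID,CustID} = (698, 490) ✓
Status=3: rows 3, 4, 5, 6 → {OrderID,CustID} = (707, 492), (707, 492), (707, 492), (707, 492) ✓
Status=0: rows 7, 8 → {OrderID,CustID} = (703, 482), (703, 482) ✓
Status=6: row 9 → {OrderID,CustID} = (699, 476) ✓
Every Status value is associated with a single {OrderID, CustID} value, so Status -> {OrderID, CustID} holds.

Yes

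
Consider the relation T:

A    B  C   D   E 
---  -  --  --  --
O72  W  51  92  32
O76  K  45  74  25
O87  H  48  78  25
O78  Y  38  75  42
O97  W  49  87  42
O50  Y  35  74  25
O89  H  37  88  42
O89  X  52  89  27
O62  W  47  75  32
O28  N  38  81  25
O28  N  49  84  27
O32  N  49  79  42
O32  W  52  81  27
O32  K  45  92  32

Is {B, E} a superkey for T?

No

Two distinct rows share (B=W, E=32), so {B, E} does not determine every attribute — not a superkey.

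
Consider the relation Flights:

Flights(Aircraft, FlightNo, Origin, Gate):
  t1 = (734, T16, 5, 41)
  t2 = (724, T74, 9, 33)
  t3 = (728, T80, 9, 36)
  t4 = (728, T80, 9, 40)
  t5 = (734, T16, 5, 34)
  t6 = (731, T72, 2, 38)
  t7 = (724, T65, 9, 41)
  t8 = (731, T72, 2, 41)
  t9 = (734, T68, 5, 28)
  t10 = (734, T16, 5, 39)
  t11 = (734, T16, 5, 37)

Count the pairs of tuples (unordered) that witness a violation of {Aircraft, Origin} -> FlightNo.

5

(Aircraft=734, Origin=5): violating pairs (1,9), (5,9), (9,10), (9,11) — 4 pairs.
(Aircraft=724, Origin=9): violating pairs (2,7) — 1 pair.
(Aircraft=728, Origin=9): all 2 rows agree on FlightNo — 0 pairs.
(Aircraft=731, Origin=2): all 2 rows agree on FlightNo — 0 pairs.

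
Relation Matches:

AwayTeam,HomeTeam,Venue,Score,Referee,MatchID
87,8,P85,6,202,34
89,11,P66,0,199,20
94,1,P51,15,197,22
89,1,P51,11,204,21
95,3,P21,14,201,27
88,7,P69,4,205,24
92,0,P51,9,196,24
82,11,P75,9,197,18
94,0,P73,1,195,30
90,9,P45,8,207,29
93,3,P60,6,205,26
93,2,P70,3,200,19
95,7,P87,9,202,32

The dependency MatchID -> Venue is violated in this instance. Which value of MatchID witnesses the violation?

MatchID=34: 1 row → Venue = P85 ✓
MatchID=20: 1 row → Venue = P66 ✓
MatchID=22: 1 row → Venue = P51 ✓
MatchID=21: 1 row → Venue = P51 ✓
MatchID=27: 1 row → Venue = P21 ✓
MatchID=24: 2 rows → Venue takes values {P69, P51} — violation
MatchID=18: 1 row → Venue = P75 ✓
MatchID=30: 1 row → Venue = P73 ✓
MatchID=29: 1 row → Venue = P45 ✓
MatchID=26: 1 row → Venue = P60 ✓
MatchID=19: 1 row → Venue = P70 ✓
MatchID=32: 1 row → Venue = P87 ✓
The only MatchID value with inconsistent Venue is MatchID=24.

24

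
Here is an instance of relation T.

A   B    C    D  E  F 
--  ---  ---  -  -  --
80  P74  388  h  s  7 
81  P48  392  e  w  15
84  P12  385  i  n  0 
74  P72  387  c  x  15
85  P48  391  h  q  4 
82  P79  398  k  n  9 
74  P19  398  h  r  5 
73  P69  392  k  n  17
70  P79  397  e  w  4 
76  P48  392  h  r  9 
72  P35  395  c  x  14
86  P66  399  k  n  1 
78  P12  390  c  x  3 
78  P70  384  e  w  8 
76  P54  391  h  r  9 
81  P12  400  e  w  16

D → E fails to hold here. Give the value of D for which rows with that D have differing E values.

h

D=h: 5 rows → E takes values {s, q, r} — violation
D=e: 4 rows → E = w, w, w, w ✓
D=i: 1 row → E = n ✓
D=c: 3 rows → E = x, x, x ✓
D=k: 3 rows → E = n, n, n ✓
The only D value with inconsistent E is D=h.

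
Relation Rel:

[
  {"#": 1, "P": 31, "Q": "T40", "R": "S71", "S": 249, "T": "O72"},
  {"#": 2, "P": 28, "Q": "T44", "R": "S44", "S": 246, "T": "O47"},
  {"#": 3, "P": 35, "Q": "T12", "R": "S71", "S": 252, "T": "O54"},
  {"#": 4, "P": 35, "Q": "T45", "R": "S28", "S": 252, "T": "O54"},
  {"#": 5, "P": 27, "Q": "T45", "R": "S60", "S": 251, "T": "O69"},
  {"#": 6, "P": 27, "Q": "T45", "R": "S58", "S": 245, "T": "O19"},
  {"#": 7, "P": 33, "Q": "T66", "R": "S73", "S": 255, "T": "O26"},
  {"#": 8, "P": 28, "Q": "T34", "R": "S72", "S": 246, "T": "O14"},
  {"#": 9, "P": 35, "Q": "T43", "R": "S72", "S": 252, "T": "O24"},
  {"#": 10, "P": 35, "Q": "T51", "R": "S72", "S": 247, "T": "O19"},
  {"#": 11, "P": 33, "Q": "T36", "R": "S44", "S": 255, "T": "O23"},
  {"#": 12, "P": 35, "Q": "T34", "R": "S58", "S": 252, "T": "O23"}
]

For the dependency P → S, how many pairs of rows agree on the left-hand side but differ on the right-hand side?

5

P=28: all 2 rows agree on S — 0 pairs.
P=35: violating pairs (3,10), (4,10), (9,10), (10,12) — 4 pairs.
P=27: violating pairs (5,6) — 1 pair.
P=33: all 2 rows agree on S — 0 pairs.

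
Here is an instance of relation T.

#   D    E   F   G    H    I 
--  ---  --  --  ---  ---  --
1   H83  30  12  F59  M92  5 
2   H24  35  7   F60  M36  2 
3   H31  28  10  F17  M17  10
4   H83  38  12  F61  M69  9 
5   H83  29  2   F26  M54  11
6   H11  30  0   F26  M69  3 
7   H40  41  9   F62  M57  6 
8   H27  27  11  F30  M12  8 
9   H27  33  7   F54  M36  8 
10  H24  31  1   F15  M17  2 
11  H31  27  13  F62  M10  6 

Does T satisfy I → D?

No

I=5: row 1 → D = H83 ✓
I=2: rows 2, 10 → D = H24, H24 ✓
I=10: row 3 → D = H31 ✓
I=9: row 4 → D = H83 ✓
I=11: row 5 → D = H83 ✓
I=3: row 6 → D = H11 ✓
I=6: rows 7, 11 → D takes values {H40, H31} — violation
I=8: rows 8, 9 → D = H27, H27 ✓
Two rows agree on I but differ on D, so I → D does not hold.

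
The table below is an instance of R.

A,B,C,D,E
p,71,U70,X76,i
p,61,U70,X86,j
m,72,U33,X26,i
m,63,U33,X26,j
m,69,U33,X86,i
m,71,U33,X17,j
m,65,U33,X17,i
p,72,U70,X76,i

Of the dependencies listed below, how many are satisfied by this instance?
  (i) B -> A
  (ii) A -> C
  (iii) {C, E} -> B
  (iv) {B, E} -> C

1

(i) B -> A: B=71: 2 rows → A takes values {p, m} — violation; B=72: 2 rows → A takes values {m, p} — violation — fails.
(ii) A -> C: every LHS value maps to a single RHS value — holds.
(iii) {C, E} -> B: (C=U70, E=i): 2 rows → B takes values {71, 72} — violation; (C=U33, E=i): 3 rows → B takes values {72, 69, 65} — violation; (C=U33, E=j): 2 rows → B takes values {63, 71} — violation — fails.
(iv) {B, E} -> C: (B=72, E=i): 2 rows → C takes values {U33, U70} — violation — fails.
1 of the 4 dependencies holds.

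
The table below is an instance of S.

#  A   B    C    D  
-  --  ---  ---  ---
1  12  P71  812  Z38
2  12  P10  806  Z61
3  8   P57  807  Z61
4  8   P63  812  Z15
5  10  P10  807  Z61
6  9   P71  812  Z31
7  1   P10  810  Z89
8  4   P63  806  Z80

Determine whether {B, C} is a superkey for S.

Rows 1 and 6 have the same {B, C} value (B=P71, C=812) but are distinct tuples, so {B, C} does not determine every attribute — not a superkey.

No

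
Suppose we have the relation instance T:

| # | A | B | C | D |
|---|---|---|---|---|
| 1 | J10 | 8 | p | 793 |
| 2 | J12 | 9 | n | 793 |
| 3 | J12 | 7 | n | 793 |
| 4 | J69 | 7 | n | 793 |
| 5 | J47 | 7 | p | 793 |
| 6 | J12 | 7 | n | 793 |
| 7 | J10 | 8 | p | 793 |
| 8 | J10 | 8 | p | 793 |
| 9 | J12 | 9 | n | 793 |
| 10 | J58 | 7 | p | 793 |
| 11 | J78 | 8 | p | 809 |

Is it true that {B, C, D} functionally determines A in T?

(B=8, C=p, D=793): rows 1, 7, 8 → A = J10, J10, J10 ✓
(B=9, C=n, D=793): rows 2, 9 → A = J12, J12 ✓
(B=7, C=n, D=793): rows 3, 4, 6 → A takes values {J12, J69} — violation
(B=7, C=p, D=793): rows 5, 10 → A takes values {J47, J58} — violation
(B=8, C=p, D=809): row 11 → A = J78 ✓
Two rows agree on {B, C, D} but differ on A, so {B, C, D} → A does not hold.

No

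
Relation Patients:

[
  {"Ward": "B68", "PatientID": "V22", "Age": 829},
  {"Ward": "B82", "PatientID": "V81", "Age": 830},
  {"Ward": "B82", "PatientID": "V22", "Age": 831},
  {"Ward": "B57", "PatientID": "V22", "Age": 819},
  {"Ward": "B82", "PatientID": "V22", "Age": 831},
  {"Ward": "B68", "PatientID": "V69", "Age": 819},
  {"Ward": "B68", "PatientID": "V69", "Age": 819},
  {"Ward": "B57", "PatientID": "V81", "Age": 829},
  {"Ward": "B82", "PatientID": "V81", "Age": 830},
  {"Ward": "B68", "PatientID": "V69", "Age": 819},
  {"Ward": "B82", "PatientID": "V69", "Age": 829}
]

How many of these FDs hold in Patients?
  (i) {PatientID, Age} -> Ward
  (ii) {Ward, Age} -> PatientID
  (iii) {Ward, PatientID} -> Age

3

(i) {PatientID, Age} -> Ward: every LHS value maps to a single RHS value — holds.
(ii) {Ward, Age} -> PatientID: every LHS value maps to a single RHS value — holds.
(iii) {Ward, PatientID} -> Age: every LHS value maps to a single RHS value — holds.
3 of the 3 dependencies hold.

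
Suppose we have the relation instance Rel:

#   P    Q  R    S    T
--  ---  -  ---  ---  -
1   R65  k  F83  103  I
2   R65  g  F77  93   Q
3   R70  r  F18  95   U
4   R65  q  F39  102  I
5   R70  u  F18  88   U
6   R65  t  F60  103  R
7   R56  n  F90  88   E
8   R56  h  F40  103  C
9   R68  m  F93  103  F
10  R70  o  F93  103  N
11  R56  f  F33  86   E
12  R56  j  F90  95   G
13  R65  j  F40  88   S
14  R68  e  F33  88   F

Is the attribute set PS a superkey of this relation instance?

Rows 1 and 6 have the same PS value (P=R65, S=103) but are distinct tuples, so PS does not determine every attribute — not a superkey.

No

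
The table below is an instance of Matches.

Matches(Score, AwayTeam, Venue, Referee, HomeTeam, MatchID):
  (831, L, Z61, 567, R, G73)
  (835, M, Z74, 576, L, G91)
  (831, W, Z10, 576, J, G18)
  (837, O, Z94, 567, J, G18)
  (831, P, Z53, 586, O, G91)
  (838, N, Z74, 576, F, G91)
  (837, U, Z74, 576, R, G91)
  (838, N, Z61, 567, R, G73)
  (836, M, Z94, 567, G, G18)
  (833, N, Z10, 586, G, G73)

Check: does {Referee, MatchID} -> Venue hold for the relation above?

(Referee=567, MatchID=G73): 2 rows → Venue = Z61, Z61 ✓
(Referee=576, MatchID=G91): 3 rows → Venue = Z74, Z74, Z74 ✓
(Referee=576, MatchID=G18): 1 row → Venue = Z10 ✓
(Referee=567, MatchID=G18): 2 rows → Venue = Z94, Z94 ✓
(Referee=586, MatchID=G91): 1 row → Venue = Z53 ✓
(Referee=586, MatchID=G73): 1 row → Venue = Z10 ✓
Every {Referee, MatchID} value is associated with a single Venue value, so {Referee, MatchID} -> Venue holds.

Yes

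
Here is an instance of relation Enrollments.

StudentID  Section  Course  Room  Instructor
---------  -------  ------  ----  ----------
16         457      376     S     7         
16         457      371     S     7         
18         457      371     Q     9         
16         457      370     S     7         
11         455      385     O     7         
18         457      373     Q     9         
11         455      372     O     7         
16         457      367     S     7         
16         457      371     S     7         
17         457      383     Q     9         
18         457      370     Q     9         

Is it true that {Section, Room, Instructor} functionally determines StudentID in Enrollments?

No

(Section=457, Room=S, Instructor=7): 5 rows → StudentID = 16, 16, 16, 16, 16 ✓
(Section=457, Room=Q, Instructor=9): 4 rows → StudentID takes values {18, 17} — violation
(Section=455, Room=O, Instructor=7): 2 rows → StudentID = 11, 11 ✓
Two rows agree on {Section, Room, Instructor} but differ on StudentID, so {Section, Room, Instructor} → StudentID does not hold.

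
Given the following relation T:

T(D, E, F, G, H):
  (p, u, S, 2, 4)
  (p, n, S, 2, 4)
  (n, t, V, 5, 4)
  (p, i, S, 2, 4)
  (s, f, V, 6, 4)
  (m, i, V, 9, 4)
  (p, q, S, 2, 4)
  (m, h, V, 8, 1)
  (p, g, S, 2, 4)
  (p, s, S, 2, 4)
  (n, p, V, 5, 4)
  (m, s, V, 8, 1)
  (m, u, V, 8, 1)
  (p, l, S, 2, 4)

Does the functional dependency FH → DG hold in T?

(F=S, H=4): 7 rows → {D,G} = (p, 2), (p, 2), (p, 2), (p, 2), (p, 2), (p, 2), (p, 2) ✓
(F=V, H=4): 4 rows → {D,G} takes values {(n, 5), (s, 6), (m, 9)} — violation
(F=V, H=1): 3 rows → {D,G} = (m, 8), (m, 8), (m, 8) ✓
Two rows agree on FH but differ on DG, so FH → DG does not hold.

No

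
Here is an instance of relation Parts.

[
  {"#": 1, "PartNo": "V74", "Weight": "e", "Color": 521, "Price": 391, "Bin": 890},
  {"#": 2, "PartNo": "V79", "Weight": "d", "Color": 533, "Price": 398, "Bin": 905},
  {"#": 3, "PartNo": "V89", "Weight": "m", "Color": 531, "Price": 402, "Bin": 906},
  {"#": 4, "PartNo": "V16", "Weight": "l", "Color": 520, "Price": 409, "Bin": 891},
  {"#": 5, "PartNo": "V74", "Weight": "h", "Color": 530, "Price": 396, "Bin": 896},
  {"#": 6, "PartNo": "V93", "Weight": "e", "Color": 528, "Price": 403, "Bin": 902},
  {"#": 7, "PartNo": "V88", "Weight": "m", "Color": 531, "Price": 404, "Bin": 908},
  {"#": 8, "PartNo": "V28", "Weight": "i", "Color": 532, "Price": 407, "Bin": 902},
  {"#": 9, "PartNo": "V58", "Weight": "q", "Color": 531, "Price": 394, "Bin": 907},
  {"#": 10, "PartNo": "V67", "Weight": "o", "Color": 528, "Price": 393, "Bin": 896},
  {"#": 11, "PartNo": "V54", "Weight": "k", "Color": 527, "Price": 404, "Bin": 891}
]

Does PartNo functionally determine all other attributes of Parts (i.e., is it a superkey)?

No

Rows 1 and 5 have the same PartNo value PartNo=V74 but are distinct tuples, so PartNo does not determine every attribute — not a superkey.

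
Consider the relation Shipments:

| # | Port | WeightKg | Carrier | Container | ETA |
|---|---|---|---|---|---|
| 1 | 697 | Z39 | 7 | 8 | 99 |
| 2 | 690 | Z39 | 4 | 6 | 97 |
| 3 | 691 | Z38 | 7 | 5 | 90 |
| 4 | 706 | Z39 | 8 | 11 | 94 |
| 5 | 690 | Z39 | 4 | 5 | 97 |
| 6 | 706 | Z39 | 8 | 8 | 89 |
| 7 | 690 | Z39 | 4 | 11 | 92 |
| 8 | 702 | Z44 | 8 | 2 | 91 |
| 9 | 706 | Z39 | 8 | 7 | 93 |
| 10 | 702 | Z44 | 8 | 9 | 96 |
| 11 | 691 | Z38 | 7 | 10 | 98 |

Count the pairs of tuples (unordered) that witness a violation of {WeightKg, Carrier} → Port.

(WeightKg=Z39, Carrier=4): all 3 rows agree on Port — 0 pairs.
(WeightKg=Z38, Carrier=7): all 2 rows agree on Port — 0 pairs.
(WeightKg=Z39, Carrier=8): all 3 rows agree on Port — 0 pairs.
(WeightKg=Z44, Carrier=8): all 2 rows agree on Port — 0 pairs.

0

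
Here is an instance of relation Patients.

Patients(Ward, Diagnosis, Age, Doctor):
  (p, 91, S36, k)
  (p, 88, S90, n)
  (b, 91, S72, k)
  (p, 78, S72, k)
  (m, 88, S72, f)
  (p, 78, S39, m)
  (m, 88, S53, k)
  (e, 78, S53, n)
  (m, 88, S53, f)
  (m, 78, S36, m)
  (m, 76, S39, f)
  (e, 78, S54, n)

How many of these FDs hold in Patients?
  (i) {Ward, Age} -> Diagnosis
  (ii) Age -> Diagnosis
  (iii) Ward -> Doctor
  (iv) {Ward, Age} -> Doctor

1

(i) {Ward, Age} -> Diagnosis: every LHS value maps to a single RHS value — holds.
(ii) Age -> Diagnosis: Age=S36: 2 rows → Diagnosis takes values {91, 78} — violation; Age=S72: 3 rows → Diagnosis takes values {91, 78, 88} — violation; Age=S39: 2 rows → Diagnosis takes values {78, 76} — violation; Age=S53: 3 rows → Diagnosis takes values {88, 78} — violation — fails.
(iii) Ward -> Doctor: Ward=p: 4 rows → Doctor takes values {k, n, m} — violation; Ward=m: 5 rows → Doctor takes values {f, k, m} — violation — fails.
(iv) {Ward, Age} -> Doctor: (Ward=m, Age=S53): 2 rows → Doctor takes values {k, f} — violation — fails.
1 of the 4 dependencies holds.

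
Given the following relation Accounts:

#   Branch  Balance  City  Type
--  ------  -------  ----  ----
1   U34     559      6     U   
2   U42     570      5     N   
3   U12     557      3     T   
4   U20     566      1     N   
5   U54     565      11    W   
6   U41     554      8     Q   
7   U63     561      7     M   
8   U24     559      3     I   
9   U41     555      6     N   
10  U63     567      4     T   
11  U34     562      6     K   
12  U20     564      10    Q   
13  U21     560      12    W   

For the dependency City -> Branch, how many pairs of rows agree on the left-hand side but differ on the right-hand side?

City=6: violating pairs (1,9), (9,11) — 2 pairs.
City=3: violating pairs (3,8) — 1 pair.

3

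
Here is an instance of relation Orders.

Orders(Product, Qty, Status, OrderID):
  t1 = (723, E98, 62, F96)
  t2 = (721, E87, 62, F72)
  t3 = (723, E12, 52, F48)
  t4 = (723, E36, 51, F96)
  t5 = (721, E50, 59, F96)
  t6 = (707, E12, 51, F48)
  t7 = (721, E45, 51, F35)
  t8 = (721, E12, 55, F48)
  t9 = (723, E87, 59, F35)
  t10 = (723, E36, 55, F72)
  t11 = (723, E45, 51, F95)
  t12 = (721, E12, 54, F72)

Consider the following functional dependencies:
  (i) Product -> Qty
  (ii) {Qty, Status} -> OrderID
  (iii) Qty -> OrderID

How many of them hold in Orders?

0

(i) Product -> Qty: Product=723: rows 1, 3, 4, 9, 10, 11 → Qty takes values {E98, E12, E36, E87, E45} — violation; Product=721: rows 2, 5, 7, 8, 12 → Qty takes values {E87, E50, E45, E12} — violation — fails.
(ii) {Qty, Status} -> OrderID: (Qty=E45, Status=51): rows 7, 11 → OrderID takes values {F35, F95} — violation — fails.
(iii) Qty -> OrderID: Qty=E87: rows 2, 9 → OrderID takes values {F72, F35} — violation; Qty=E12: rows 3, 6, 8, 12 → OrderID takes values {F48, F72} — violation; Qty=E36: rows 4, 10 → OrderID takes values {F96, F72} — violation; Qty=E45: rows 7, 11 → OrderID takes values {F35, F95} — violation — fails.
None of the 3 dependencies hold.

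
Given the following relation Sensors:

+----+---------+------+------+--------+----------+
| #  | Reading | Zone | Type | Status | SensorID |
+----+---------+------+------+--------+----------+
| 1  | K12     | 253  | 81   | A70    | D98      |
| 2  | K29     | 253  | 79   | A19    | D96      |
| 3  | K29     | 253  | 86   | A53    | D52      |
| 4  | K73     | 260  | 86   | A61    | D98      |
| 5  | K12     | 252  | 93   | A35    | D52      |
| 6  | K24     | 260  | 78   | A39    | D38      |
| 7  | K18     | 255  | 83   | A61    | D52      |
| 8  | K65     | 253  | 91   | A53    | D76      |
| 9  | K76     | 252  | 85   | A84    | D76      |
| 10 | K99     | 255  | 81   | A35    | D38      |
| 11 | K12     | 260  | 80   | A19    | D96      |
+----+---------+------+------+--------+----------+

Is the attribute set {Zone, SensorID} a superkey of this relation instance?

All 11 rows have distinct {Zone, SensorID} values, so {Zone, SensorID} → (all attributes) holds and {Zone, SensorID} is a superkey.

Yes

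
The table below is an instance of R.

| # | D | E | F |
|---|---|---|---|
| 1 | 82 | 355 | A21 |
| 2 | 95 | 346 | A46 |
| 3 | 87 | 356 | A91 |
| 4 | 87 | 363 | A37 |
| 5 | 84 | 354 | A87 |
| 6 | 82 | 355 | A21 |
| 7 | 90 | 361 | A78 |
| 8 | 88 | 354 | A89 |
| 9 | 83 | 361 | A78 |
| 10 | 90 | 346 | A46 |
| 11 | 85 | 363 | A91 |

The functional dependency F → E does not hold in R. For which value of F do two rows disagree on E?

A91

F=A21: rows 1, 6 → E = 355, 355 ✓
F=A46: rows 2, 10 → E = 346, 346 ✓
F=A91: rows 3, 11 → E takes values {356, 363} — violation
F=A37: row 4 → E = 363 ✓
F=A87: row 5 → E = 354 ✓
F=A78: rows 7, 9 → E = 361, 361 ✓
F=A89: row 8 → E = 354 ✓
The only F value with inconsistent E is F=A91.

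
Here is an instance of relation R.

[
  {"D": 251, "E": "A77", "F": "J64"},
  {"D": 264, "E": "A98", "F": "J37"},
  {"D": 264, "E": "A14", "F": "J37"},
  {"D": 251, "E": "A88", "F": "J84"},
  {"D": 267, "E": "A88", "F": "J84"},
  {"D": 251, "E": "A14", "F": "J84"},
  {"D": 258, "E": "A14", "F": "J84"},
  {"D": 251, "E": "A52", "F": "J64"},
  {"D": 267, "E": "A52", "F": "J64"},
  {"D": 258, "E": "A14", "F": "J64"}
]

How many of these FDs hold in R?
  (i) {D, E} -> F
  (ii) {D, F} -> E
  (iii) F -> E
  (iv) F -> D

0

(i) {D, E} -> F: (D=258, E=A14): 2 rows → F takes values {J84, J64} — violation — fails.
(ii) {D, F} -> E: (D=251, F=J64): 2 rows → E takes values {A77, A52} — violation; (D=264, F=J37): 2 rows → E takes values {A98, A14} — violation; (D=251, F=J84): 2 rows → E takes values {A88, A14} — violation — fails.
(iii) F -> E: F=J64: 4 rows → E takes values {A77, A52, A14} — violation; F=J37: 2 rows → E takes values {A98, A14} — violation; F=J84: 4 rows → E takes values {A88, A14} — violation — fails.
(iv) F -> D: F=J64: 4 rows → D takes values {251, 267, 258} — violation; F=J84: 4 rows → D takes values {251, 267, 258} — violation — fails.
None of the 4 dependencies hold.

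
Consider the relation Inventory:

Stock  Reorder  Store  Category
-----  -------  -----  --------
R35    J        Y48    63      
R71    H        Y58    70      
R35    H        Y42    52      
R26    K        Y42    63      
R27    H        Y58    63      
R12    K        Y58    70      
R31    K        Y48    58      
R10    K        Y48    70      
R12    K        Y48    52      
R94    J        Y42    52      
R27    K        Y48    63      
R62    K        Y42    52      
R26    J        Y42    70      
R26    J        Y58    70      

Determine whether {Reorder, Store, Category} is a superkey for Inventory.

Yes

All 14 rows have distinct {Reorder, Store, Category} values, so {Reorder, Store, Category} → (all attributes) holds and {Reorder, Store, Category} is a superkey.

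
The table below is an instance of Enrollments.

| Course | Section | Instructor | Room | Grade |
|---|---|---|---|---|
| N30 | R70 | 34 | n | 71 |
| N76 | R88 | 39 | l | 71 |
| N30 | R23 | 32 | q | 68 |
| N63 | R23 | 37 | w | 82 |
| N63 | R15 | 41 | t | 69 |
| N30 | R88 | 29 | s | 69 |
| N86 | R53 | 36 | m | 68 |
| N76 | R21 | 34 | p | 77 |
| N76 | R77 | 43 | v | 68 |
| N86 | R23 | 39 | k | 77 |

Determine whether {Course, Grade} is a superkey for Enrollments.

All 10 rows have distinct {Course, Grade} values, so {Course, Grade} → (all attributes) holds and {Course, Grade} is a superkey.

Yes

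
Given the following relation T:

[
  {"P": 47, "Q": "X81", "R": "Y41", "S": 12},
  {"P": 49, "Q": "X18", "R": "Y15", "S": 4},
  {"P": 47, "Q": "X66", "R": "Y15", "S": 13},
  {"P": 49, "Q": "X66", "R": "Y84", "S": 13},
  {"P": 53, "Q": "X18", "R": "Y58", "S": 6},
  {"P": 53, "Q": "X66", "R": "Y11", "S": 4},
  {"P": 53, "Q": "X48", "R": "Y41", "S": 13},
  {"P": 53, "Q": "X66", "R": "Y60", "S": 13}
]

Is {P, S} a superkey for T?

No

Two distinct rows share (P=53, S=13), so {P, S} does not determine every attribute — not a superkey.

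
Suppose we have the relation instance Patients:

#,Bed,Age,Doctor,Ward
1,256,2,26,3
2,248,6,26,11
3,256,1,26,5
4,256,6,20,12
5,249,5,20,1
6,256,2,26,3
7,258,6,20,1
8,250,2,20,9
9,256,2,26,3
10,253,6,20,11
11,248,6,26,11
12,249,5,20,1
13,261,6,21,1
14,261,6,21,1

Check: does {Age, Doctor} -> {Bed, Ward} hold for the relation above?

No

(Age=2, Doctor=26): rows 1, 6, 9 → {Bed,Ward} = (256, 3), (256, 3), (256, 3) ✓
(Age=6, Doctor=26): rows 2, 11 → {Bed,Ward} = (248, 11), (248, 11) ✓
(Age=1, Doctor=26): row 3 → {Bed,Ward} = (256, 5) ✓
(Age=6, Doctor=20): rows 4, 7, 10 → {Bed,Ward} takes values {(256, 12), (258, 1), (253, 11)} — violation
(Age=5, Doctor=20): rows 5, 12 → {Bed,Ward} = (249, 1), (249, 1) ✓
(Age=2, Doctor=20): row 8 → {Bed,Ward} = (250, 9) ✓
(Age=6, Doctor=21): rows 13, 14 → {Bed,Ward} = (261, 1), (261, 1) ✓
Two rows agree on {Age, Doctor} but differ on {Bed, Ward}, so {Age, Doctor} -> {Bed, Ward} does not hold.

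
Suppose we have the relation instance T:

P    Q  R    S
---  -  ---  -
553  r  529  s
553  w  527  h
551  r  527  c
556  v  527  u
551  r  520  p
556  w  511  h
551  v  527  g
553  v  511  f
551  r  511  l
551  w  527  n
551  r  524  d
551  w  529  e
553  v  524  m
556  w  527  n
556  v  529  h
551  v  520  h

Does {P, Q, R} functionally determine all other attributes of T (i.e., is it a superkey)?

Yes

All 16 rows have distinct {P, Q, R} values, so {P, Q, R} → (all attributes) holds and {P, Q, R} is a superkey.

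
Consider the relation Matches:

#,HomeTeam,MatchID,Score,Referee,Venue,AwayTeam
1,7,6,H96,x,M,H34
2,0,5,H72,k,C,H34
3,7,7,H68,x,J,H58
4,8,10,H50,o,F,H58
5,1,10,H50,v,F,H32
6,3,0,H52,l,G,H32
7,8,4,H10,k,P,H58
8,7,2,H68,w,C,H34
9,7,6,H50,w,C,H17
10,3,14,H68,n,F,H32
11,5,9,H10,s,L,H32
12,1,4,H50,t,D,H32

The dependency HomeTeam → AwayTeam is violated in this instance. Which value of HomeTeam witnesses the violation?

HomeTeam=7: rows 1, 3, 8, 9 → AwayTeam takes values {H34, H58, H17} — violation
HomeTeam=0: row 2 → AwayTeam = H34 ✓
HomeTeam=8: rows 4, 7 → AwayTeam = H58, H58 ✓
HomeTeam=1: rows 5, 12 → AwayTeam = H32, H32 ✓
HomeTeam=3: rows 6, 10 → AwayTeam = H32, H32 ✓
HomeTeam=5: row 11 → AwayTeam = H32 ✓
The only HomeTeam value with inconsistent AwayTeam is HomeTeam=7.

7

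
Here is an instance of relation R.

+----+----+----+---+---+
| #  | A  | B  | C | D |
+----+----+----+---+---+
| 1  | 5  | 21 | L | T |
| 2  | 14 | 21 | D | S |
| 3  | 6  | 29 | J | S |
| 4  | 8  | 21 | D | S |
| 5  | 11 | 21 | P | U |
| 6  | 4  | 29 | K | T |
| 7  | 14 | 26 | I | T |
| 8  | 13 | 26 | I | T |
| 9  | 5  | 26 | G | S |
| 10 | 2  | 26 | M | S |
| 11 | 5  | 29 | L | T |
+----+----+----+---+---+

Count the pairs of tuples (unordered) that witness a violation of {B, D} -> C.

(B=21, D=S): all 2 rows agree on C — 0 pairs.
(B=29, D=T): violating pairs (6,11) — 1 pair.
(B=26, D=T): all 2 rows agree on C — 0 pairs.
(B=26, D=S): violating pairs (9,10) — 1 pair.

2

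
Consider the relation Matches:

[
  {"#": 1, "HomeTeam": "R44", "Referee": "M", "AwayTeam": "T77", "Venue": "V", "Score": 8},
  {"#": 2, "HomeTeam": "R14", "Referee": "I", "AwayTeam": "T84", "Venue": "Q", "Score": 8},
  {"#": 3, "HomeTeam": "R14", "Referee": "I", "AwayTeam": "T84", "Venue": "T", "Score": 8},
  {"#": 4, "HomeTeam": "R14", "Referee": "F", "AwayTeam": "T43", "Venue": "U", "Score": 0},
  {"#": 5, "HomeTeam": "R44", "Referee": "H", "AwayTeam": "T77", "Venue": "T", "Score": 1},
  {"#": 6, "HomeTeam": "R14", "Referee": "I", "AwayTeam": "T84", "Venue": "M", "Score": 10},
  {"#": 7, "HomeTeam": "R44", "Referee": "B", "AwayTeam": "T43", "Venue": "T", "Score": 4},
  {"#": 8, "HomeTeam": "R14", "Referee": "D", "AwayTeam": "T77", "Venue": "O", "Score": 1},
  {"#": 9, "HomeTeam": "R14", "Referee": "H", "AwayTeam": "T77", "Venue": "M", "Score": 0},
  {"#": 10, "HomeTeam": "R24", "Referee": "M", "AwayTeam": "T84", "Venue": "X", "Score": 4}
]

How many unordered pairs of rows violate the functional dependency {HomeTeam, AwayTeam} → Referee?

2

(HomeTeam=R44, AwayTeam=T77): violating pairs (1,5) — 1 pair.
(HomeTeam=R14, AwayTeam=T84): all 3 rows agree on Referee — 0 pairs.
(HomeTeam=R14, AwayTeam=T77): violating pairs (8,9) — 1 pair.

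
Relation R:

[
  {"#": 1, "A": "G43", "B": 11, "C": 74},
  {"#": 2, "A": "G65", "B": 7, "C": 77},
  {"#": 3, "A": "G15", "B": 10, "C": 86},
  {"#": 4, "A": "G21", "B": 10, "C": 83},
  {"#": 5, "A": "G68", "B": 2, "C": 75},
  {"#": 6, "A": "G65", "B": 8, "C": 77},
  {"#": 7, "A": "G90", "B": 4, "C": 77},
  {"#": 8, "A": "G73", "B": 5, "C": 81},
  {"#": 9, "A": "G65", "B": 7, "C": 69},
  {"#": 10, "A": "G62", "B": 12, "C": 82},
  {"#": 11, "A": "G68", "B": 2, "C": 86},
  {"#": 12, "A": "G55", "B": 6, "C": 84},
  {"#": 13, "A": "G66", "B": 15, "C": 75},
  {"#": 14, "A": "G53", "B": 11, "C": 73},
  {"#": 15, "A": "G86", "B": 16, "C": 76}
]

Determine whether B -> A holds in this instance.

B=11: rows 1, 14 → A takes values {G43, G53} — violation
B=7: rows 2, 9 → A = G65, G65 ✓
B=10: rows 3, 4 → A takes values {G15, G21} — violation
B=2: rows 5, 11 → A = G68, G68 ✓
B=8: row 6 → A = G65 ✓
B=4: row 7 → A = G90 ✓
B=5: row 8 → A = G73 ✓
B=12: row 10 → A = G62 ✓
B=6: row 12 → A = G55 ✓
B=15: row 13 → A = G66 ✓
B=16: row 15 → A = G86 ✓
Two rows agree on B but differ on A, so B -> A does not hold.

No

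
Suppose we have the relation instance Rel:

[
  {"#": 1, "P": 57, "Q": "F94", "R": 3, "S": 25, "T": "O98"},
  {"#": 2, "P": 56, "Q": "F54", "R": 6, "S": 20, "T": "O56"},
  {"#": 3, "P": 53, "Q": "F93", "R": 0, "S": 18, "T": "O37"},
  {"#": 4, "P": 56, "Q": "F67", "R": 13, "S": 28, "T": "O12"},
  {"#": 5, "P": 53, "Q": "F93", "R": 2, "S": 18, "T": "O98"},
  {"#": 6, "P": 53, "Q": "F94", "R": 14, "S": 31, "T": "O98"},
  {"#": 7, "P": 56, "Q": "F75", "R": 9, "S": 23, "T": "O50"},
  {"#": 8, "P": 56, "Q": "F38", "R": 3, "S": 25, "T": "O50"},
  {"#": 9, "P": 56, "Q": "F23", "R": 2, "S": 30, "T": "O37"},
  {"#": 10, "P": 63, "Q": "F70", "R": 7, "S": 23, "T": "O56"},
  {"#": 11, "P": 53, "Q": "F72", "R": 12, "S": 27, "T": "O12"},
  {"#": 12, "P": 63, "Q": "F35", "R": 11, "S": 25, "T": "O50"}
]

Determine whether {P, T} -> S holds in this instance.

(P=57, T=O98): row 1 → S = 25 ✓
(P=56, T=O56): row 2 → S = 20 ✓
(P=53, T=O37): row 3 → S = 18 ✓
(P=56, T=O12): row 4 → S = 28 ✓
(P=53, T=O98): rows 5, 6 → S takes values {18, 31} — violation
(P=56, T=O50): rows 7, 8 → S takes values {23, 25} — violation
(P=56, T=O37): row 9 → S = 30 ✓
(P=63, T=O56): row 10 → S = 23 ✓
(P=53, T=O12): row 11 → S = 27 ✓
(P=63, T=O50): row 12 → S = 25 ✓
Two rows agree on {P, T} but differ on S, so {P, T} -> S does not hold.

No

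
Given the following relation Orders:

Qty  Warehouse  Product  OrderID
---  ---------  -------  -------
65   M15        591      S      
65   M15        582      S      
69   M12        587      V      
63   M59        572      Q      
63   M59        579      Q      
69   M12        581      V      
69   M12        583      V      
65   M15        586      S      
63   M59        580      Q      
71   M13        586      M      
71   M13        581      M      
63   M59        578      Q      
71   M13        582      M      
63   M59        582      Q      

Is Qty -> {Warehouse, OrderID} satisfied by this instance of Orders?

Yes

Qty=65: 3 rows → {Warehouse,OrderID} = (M15, S), (M15, S), (M15, S) ✓
Qty=69: 3 rows → {Warehouse,OrderID} = (M12, V), (M12, V), (M12, V) ✓
Qty=63: 5 rows → {Warehouse,OrderID} = (M59, Q), (M59, Q), (M59, Q), (M59, Q), (M59, Q) ✓
Qty=71: 3 rows → {Warehouse,OrderID} = (M13, M), (M13, M), (M13, M) ✓
Every Qty value is associated with a single {Warehouse, OrderID} value, so Qty -> {Warehouse, OrderID} holds.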